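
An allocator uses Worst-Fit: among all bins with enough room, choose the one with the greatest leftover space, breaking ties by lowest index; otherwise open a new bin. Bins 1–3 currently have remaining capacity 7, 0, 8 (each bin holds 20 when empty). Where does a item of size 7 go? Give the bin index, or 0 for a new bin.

3

Bins with room: bin 1 (7), bin 3 (8).
Most room is bin 3 with 8 free.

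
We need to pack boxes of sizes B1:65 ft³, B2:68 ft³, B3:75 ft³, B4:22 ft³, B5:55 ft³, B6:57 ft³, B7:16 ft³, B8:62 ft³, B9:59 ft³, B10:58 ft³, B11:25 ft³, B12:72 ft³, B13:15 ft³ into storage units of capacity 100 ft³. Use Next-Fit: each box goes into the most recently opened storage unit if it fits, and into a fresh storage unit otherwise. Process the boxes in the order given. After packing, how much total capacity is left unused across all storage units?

251

B1 (65 ft³) → storage unit 1 (remaining 35 ft³)
B2 (68 ft³) → storage unit 2 (remaining 32 ft³)
B3 (75 ft³) → storage unit 3 (remaining 25 ft³)
B4 (22 ft³) → storage unit 3 (remaining 3 ft³)
B5 (55 ft³) → storage unit 4 (remaining 45 ft³)
B6 (57 ft³) → storage unit 5 (remaining 43 ft³)
B7 (16 ft³) → storage unit 5 (remaining 27 ft³)
B8 (62 ft³) → storage unit 6 (remaining 38 ft³)
B9 (59 ft³) → storage unit 7 (remaining 41 ft³)
B10 (58 ft³) → storage unit 8 (remaining 42 ft³)
B11 (25 ft³) → storage unit 8 (remaining 17 ft³)
B12 (72 ft³) → storage unit 9 (remaining 28 ft³)
B13 (15 ft³) → storage unit 9 (remaining 13 ft³)
9 storage units × 100 ft³ = 900 ft³; used 649 ft³; unused 251 ft³.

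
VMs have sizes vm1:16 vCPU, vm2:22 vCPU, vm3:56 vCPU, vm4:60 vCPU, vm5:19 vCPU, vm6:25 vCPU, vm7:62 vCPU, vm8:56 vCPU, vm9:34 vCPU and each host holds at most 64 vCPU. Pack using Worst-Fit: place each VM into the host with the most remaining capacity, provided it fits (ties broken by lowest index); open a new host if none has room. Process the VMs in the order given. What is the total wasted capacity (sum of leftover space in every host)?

34

host 1: place vm1 (16 vCPU), 48 vCPU left
host 1: place vm2 (22 vCPU), 26 vCPU left
host 2: place vm3 (56 vCPU), 8 vCPU left
host 3: place vm4 (60 vCPU), 4 vCPU left
host 1: place vm5 (19 vCPU), 7 vCPU left
host 4: place vm6 (25 vCPU), 39 vCPU left
host 5: place vm7 (62 vCPU), 2 vCPU left
host 6: place vm8 (56 vCPU), 8 vCPU left
host 4: place vm9 (34 vCPU), 5 vCPU left
6 hosts × 64 vCPU = 384 vCPU; used 350 vCPU; unused 34 vCPU.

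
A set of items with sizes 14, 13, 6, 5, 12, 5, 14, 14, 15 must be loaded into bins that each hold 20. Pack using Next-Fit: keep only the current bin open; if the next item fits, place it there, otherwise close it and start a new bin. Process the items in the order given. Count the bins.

Put 14 in bin 1; 6 remain.
Put 13 in bin 2; 7 remain.
Put 6 in bin 2; 1 remain.
Put 5 in bin 3; 15 remain.
Put 12 in bin 3; 3 remain.
Put 5 in bin 4; 15 remain.
Put 14 in bin 4; 1 remain.
Put 14 in bin 5; 6 remain.
Put 15 in bin 6; 5 remain.

6 bins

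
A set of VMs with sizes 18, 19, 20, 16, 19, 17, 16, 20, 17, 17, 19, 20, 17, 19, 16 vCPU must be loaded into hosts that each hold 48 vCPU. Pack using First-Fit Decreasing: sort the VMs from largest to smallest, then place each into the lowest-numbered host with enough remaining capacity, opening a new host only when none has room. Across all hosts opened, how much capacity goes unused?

66

Sorted descending: 20, 20, 20, 19, 19, 19, 19, 18, 17, 17, 17, 17, 16, 16, 16.
host 1: place 20 vCPU, 28 vCPU left
host 1: place 20 vCPU, 8 vCPU left
host 2: place 20 vCPU, 28 vCPU left
host 2: place 19 vCPU, 9 vCPU left
host 3: place 19 vCPU, 29 vCPU left
host 3: place 19 vCPU, 10 vCPU left
host 4: place 19 vCPU, 29 vCPU left
host 4: place 18 vCPU, 11 vCPU left
host 5: place 17 vCPU, 31 vCPU left
host 5: place 17 vCPU, 14 vCPU left
host 6: place 17 vCPU, 31 vCPU left
host 6: place 17 vCPU, 14 vCPU left
host 7: place 16 vCPU, 32 vCPU left
host 7: place 16 vCPU, 16 vCPU left
host 7: place 16 vCPU, 0 vCPU left
7 hosts × 48 vCPU = 336 vCPU; used 270 vCPU; unused 66 vCPU.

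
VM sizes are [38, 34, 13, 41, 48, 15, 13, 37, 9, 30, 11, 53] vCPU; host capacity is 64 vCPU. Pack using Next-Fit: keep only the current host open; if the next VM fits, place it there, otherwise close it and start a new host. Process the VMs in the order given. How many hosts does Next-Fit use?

38 vCPU → host 1 (remaining 26 vCPU)
34 vCPU → host 2 (remaining 30 vCPU)
13 vCPU → host 2 (remaining 17 vCPU)
41 vCPU → host 3 (remaining 23 vCPU)
48 vCPU → host 4 (remaining 16 vCPU)
15 vCPU → host 4 (remaining 1 vCPU)
13 vCPU → host 5 (remaining 51 vCPU)
37 vCPU → host 5 (remaining 14 vCPU)
9 vCPU → host 5 (remaining 5 vCPU)
30 vCPU → host 6 (remaining 34 vCPU)
11 vCPU → host 6 (remaining 23 vCPU)
53 vCPU → host 7 (remaining 11 vCPU)
Final hosts: [38] [34,13] [41] [48,15] [13,37,9] [30,11] [53].

7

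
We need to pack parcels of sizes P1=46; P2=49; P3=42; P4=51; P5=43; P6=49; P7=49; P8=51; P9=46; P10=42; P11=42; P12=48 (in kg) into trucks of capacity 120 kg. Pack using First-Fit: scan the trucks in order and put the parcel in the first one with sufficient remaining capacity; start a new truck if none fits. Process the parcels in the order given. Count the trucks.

6 trucks

P1 (46 kg) → truck 1 (remaining 74 kg)
P2 (49 kg) → truck 1 (remaining 25 kg)
P3 (42 kg) → truck 2 (remaining 78 kg)
P4 (51 kg) → truck 2 (remaining 27 kg)
P5 (43 kg) → truck 3 (remaining 77 kg)
P6 (49 kg) → truck 3 (remaining 28 kg)
P7 (49 kg) → truck 4 (remaining 71 kg)
P8 (51 kg) → truck 4 (remaining 20 kg)
P9 (46 kg) → truck 5 (remaining 74 kg)
P10 (42 kg) → truck 5 (remaining 32 kg)
P11 (42 kg) → truck 6 (remaining 78 kg)
P12 (48 kg) → truck 6 (remaining 30 kg)
Final trucks: [46,49] [42,51] [43,49] [49,51] [46,42] [42,48].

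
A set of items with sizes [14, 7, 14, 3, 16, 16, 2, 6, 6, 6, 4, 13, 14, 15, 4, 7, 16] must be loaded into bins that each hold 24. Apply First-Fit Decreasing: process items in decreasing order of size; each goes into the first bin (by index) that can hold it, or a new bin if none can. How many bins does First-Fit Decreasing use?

Sorted descending: 16, 16, 16, 15, 14, 14, 14, 13, 7, 7, 6, 6, 6, 4, 4, 3, 2.
Put 16 in bin 1; 8 remain.
Put 16 in bin 2; 8 remain.
Put 16 in bin 3; 8 remain.
Put 15 in bin 4; 9 remain.
Put 14 in bin 5; 10 remain.
Put 14 in bin 6; 10 remain.
Put 14 in bin 7; 10 remain.
Put 13 in bin 8; 11 remain.
Put 7 in bin 1; 1 remain.
Put 7 in bin 2; 1 remain.
Put 6 in bin 3; 2 remain.
Put 6 in bin 4; 3 remain.
Put 6 in bin 5; 4 remain.
Put 4 in bin 5; 0 remain.
Put 4 in bin 6; 6 remain.
Put 3 in bin 4; 0 remain.
Put 2 in bin 3; 0 remain.
Final bins: [16,7] [16,7] [16,6,2] [15,6,3] [14,6,4] [14,4] [14] [13].

8 bins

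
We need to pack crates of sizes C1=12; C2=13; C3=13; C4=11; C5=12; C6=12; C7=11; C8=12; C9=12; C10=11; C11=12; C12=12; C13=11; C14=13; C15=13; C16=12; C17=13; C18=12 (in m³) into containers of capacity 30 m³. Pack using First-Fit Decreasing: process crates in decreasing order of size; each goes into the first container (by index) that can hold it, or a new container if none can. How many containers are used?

Sorted descending: 13, 13, 13, 13, 13, 12, 12, 12, 12, 12, 12, 12, 12, 12, 11, 11, 11, 11.
container 1: place 13 m³, 17 m³ left
container 1: place 13 m³, 4 m³ left
container 2: place 13 m³, 17 m³ left
container 2: place 13 m³, 4 m³ left
container 3: place 13 m³, 17 m³ left
container 3: place 12 m³, 5 m³ left
container 4: place 12 m³, 18 m³ left
container 4: place 12 m³, 6 m³ left
container 5: place 12 m³, 18 m³ left
container 5: place 12 m³, 6 m³ left
container 6: place 12 m³, 18 m³ left
container 6: place 12 m³, 6 m³ left
container 7: place 12 m³, 18 m³ left
container 7: place 12 m³, 6 m³ left
container 8: place 11 m³, 19 m³ left
container 8: place 11 m³, 8 m³ left
container 9: place 11 m³, 19 m³ left
container 9: place 11 m³, 8 m³ left
Final containers: [13,13] [13,13] [13,12] [12,12] [12,12] [12,12] [12,12] [11,11] [11,11].

9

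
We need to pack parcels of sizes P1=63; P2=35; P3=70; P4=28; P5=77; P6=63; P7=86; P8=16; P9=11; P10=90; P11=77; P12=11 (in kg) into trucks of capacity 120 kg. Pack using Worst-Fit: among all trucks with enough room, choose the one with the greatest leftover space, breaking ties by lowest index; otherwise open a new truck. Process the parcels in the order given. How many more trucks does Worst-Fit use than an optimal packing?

0

Worst-Fit: [63,35] [70,28] [77,11] [63,16] [86] [90] [77,11] → 7 trucks.
7 parcels exceed 60 kg (half the capacity), and no two of those can share a truck, so at least 7 trucks are needed.
So 7 is already optimal.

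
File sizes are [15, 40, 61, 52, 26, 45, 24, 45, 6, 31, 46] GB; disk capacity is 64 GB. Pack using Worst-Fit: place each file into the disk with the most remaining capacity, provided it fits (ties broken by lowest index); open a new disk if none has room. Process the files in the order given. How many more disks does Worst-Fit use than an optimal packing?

1

Worst-Fit: [15,40] [61] [52] [26,24] [45,6] [45] [31] [46] → 8 disks.
Total size 391 GB; any packing needs at least ⌈391/64⌉ = 7 disks.
An optimal packing achieves that bound: [61] [52,6] [46,15] [45] [45] [40,24] [31,26] → 7 disks.
Excess: 8 − 7 = 1.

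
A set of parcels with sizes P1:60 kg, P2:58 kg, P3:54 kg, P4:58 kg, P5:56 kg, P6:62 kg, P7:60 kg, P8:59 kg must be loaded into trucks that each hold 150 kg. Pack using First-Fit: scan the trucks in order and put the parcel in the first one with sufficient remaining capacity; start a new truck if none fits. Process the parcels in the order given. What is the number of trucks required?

P1 (60 kg) → truck 1 (remaining 90 kg)
P2 (58 kg) → truck 1 (remaining 32 kg)
P3 (54 kg) → truck 2 (remaining 96 kg)
P4 (58 kg) → truck 2 (remaining 38 kg)
P5 (56 kg) → truck 3 (remaining 94 kg)
P6 (62 kg) → truck 3 (remaining 32 kg)
P7 (60 kg) → truck 4 (remaining 90 kg)
P8 (59 kg) → truck 4 (remaining 31 kg)

4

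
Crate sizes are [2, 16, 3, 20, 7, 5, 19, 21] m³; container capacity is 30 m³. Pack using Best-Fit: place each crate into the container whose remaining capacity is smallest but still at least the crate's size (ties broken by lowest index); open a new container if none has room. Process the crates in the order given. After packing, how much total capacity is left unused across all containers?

container 1: place 2 m³, 28 m³ left
container 1: place 16 m³, 12 m³ left
container 1: place 3 m³, 9 m³ left
container 2: place 20 m³, 10 m³ left
container 1: place 7 m³, 2 m³ left
container 2: place 5 m³, 5 m³ left
container 3: place 19 m³, 11 m³ left
container 4: place 21 m³, 9 m³ left
4 containers × 30 m³ = 120 m³; used 93 m³; unused 27 m³.

27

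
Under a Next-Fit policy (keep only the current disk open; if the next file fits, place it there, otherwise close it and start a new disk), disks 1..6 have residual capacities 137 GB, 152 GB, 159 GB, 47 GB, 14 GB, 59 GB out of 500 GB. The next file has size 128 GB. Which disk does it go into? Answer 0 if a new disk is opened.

Next-Fit only looks at disk 6, which has 59 GB free.
128 GB does not fit, so a new disk is opened.

0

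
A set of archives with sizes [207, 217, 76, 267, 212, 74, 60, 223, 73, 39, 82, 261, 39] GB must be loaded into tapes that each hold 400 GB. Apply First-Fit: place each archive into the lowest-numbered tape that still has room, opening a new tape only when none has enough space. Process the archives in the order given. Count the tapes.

207 GB → tape 1 (remaining 193 GB)
217 GB → tape 2 (remaining 183 GB)
76 GB → tape 1 (remaining 117 GB)
267 GB → tape 3 (remaining 133 GB)
212 GB → tape 4 (remaining 188 GB)
74 GB → tape 1 (remaining 43 GB)
60 GB → tape 2 (remaining 123 GB)
223 GB → tape 5 (remaining 177 GB)
73 GB → tape 2 (remaining 50 GB)
39 GB → tape 1 (remaining 4 GB)
82 GB → tape 3 (remaining 51 GB)
261 GB → tape 6 (remaining 139 GB)
39 GB → tape 2 (remaining 11 GB)

6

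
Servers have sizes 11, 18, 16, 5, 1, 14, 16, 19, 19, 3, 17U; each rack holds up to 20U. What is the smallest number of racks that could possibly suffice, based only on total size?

7 racks

Total size = 11 + 18 + 16 + 5 + 1 + 14 + 16 + 19 + 19 + 3 + 17 = 139U.
⌈139 / 20⌉ = 7.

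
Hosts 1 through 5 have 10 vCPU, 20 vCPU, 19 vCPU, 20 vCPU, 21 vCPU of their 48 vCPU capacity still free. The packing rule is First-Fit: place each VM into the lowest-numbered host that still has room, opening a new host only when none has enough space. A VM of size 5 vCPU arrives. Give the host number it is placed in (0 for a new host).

Hosts with room: host 1 (10 vCPU), host 2 (20 vCPU), host 3 (19 vCPU), host 4 (20 vCPU), host 5 (21 vCPU).
The first with room is host 1.

1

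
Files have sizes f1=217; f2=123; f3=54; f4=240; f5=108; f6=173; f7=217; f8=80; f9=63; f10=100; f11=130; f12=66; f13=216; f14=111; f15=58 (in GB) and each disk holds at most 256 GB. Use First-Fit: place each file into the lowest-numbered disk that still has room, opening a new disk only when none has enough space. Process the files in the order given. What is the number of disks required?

Put f1 (217 GB) in disk 1; 39 GB remain.
Put f2 (123 GB) in disk 2; 133 GB remain.
Put f3 (54 GB) in disk 2; 79 GB remain.
Put f4 (240 GB) in disk 3; 16 GB remain.
Put f5 (108 GB) in disk 4; 148 GB remain.
Put f6 (173 GB) in disk 5; 83 GB remain.
Put f7 (217 GB) in disk 6; 39 GB remain.
Put f8 (80 GB) in disk 4; 68 GB remain.
Put f9 (63 GB) in disk 2; 16 GB remain.
Put f10 (100 GB) in disk 7; 156 GB remain.
Put f11 (130 GB) in disk 7; 26 GB remain.
Put f12 (66 GB) in disk 4; 2 GB remain.
Put f13 (216 GB) in disk 8; 40 GB remain.
Put f14 (111 GB) in disk 9; 145 GB remain.
Put f15 (58 GB) in disk 5; 25 GB remain.
Final disks: [217] [123,54,63] [240] [108,80,66] [173,58] [217] [100,130] [216] [111].

9 disks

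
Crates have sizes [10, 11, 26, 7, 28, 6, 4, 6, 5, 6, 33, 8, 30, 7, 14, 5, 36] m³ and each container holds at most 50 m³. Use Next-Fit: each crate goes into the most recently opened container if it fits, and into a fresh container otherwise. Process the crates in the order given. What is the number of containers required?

10 m³ → container 1 (remaining 40 m³)
11 m³ → container 1 (remaining 29 m³)
26 m³ → container 1 (remaining 3 m³)
7 m³ → container 2 (remaining 43 m³)
28 m³ → container 2 (remaining 15 m³)
6 m³ → container 2 (remaining 9 m³)
4 m³ → container 2 (remaining 5 m³)
6 m³ → container 3 (remaining 44 m³)
5 m³ → container 3 (remaining 39 m³)
6 m³ → container 3 (remaining 33 m³)
33 m³ → container 3 (remaining 0 m³)
8 m³ → container 4 (remaining 42 m³)
30 m³ → container 4 (remaining 12 m³)
7 m³ → container 4 (remaining 5 m³)
14 m³ → container 5 (remaining 36 m³)
5 m³ → container 5 (remaining 31 m³)
36 m³ → container 6 (remaining 14 m³)
Final containers: [10,11,26] [7,28,6,4] [6,5,6,33] [8,30,7] [14,5] [36].

6 containers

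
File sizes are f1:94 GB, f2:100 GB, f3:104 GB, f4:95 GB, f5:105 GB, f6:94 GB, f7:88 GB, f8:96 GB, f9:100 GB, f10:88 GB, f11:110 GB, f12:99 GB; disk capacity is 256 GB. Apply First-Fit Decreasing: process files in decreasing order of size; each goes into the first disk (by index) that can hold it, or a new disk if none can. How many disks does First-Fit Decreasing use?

Sorted descending: 110, 105, 104, 100, 100, 99, 96, 95, 94, 94, 88, 88.
Put 110 GB in disk 1; 146 GB remain.
Put 105 GB in disk 1; 41 GB remain.
Put 104 GB in disk 2; 152 GB remain.
Put 100 GB in disk 2; 52 GB remain.
Put 100 GB in disk 3; 156 GB remain.
Put 99 GB in disk 3; 57 GB remain.
Put 96 GB in disk 4; 160 GB remain.
Put 95 GB in disk 4; 65 GB remain.
Put 94 GB in disk 5; 162 GB remain.
Put 94 GB in disk 5; 68 GB remain.
Put 88 GB in disk 6; 168 GB remain.
Put 88 GB in disk 6; 80 GB remain.

6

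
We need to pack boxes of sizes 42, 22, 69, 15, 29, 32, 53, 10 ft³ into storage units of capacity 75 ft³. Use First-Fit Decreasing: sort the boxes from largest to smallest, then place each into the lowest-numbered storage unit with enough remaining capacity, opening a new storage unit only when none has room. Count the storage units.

4

Sorted descending: 69, 53, 42, 32, 29, 22, 15, 10.
69 ft³ → storage unit 1 (remaining 6 ft³)
53 ft³ → storage unit 2 (remaining 22 ft³)
42 ft³ → storage unit 3 (remaining 33 ft³)
32 ft³ → storage unit 3 (remaining 1 ft³)
29 ft³ → storage unit 4 (remaining 46 ft³)
22 ft³ → storage unit 2 (remaining 0 ft³)
15 ft³ → storage unit 4 (remaining 31 ft³)
10 ft³ → storage unit 4 (remaining 21 ft³)
Final storage units: [69] [53,22] [42,32] [29,15,10].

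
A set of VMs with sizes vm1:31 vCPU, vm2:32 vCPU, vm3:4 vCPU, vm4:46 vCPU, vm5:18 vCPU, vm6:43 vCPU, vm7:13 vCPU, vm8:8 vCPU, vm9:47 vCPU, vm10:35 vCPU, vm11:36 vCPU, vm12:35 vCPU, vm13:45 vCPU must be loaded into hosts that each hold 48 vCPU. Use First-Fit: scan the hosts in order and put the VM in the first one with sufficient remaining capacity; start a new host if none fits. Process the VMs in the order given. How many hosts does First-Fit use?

10

Put vm1 (31 vCPU) in host 1; 17 vCPU remain.
Put vm2 (32 vCPU) in host 2; 16 vCPU remain.
Put vm3 (4 vCPU) in host 1; 13 vCPU remain.
Put vm4 (46 vCPU) in host 3; 2 vCPU remain.
Put vm5 (18 vCPU) in host 4; 30 vCPU remain.
Put vm6 (43 vCPU) in host 5; 5 vCPU remain.
Put vm7 (13 vCPU) in host 1; 0 vCPU remain.
Put vm8 (8 vCPU) in host 2; 8 vCPU remain.
Put vm9 (47 vCPU) in host 6; 1 vCPU remain.
Put vm10 (35 vCPU) in host 7; 13 vCPU remain.
Put vm11 (36 vCPU) in host 8; 12 vCPU remain.
Put vm12 (35 vCPU) in host 9; 13 vCPU remain.
Put vm13 (45 vCPU) in host 10; 3 vCPU remain.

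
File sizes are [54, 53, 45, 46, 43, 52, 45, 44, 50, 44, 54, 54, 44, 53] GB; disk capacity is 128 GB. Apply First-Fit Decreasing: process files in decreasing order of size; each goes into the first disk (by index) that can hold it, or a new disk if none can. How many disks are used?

Sorted descending: 54, 54, 54, 53, 53, 52, 50, 46, 45, 45, 44, 44, 44, 43.
Put 54 GB in disk 1; 74 GB remain.
Put 54 GB in disk 1; 20 GB remain.
Put 54 GB in disk 2; 74 GB remain.
Put 53 GB in disk 2; 21 GB remain.
Put 53 GB in disk 3; 75 GB remain.
Put 52 GB in disk 3; 23 GB remain.
Put 50 GB in disk 4; 78 GB remain.
Put 46 GB in disk 4; 32 GB remain.
Put 45 GB in disk 5; 83 GB remain.
Put 45 GB in disk 5; 38 GB remain.
Put 44 GB in disk 6; 84 GB remain.
Put 44 GB in disk 6; 40 GB remain.
Put 44 GB in disk 7; 84 GB remain.
Put 43 GB in disk 7; 41 GB remain.

7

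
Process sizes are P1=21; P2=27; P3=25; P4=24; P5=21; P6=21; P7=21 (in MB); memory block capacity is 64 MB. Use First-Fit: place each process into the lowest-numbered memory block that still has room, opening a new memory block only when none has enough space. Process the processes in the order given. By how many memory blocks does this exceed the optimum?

First-Fit: [21,27] [25,24] [21,21,21] → 3 memory blocks.
Total size 160 MB; any packing needs at least ⌈160/64⌉ = 3 memory blocks.
So 3 is already optimal.

0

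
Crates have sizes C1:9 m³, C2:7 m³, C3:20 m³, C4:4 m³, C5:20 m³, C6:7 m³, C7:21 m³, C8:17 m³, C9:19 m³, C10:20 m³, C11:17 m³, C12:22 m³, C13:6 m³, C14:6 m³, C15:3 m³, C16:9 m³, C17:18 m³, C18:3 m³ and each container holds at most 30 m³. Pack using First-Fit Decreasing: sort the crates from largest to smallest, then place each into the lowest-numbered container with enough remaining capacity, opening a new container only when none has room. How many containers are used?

Sorted descending: 22, 21, 20, 20, 20, 19, 18, 17, 17, 9, 9, 7, 7, 6, 6, 4, 3, 3.
container 1: place 22 m³, 8 m³ left
container 2: place 21 m³, 9 m³ left
container 3: place 20 m³, 10 m³ left
container 4: place 20 m³, 10 m³ left
container 5: place 20 m³, 10 m³ left
container 6: place 19 m³, 11 m³ left
container 7: place 18 m³, 12 m³ left
container 8: place 17 m³, 13 m³ left
container 9: place 17 m³, 13 m³ left
container 2: place 9 m³, 0 m³ left
container 3: place 9 m³, 1 m³ left
container 1: place 7 m³, 1 m³ left
container 4: place 7 m³, 3 m³ left
container 5: place 6 m³, 4 m³ left
container 6: place 6 m³, 5 m³ left
container 5: place 4 m³, 0 m³ left
container 4: place 3 m³, 0 m³ left
container 6: place 3 m³, 2 m³ left
Final containers: [22,7] [21,9] [20,9] [20,7,3] [20,6,4] [19,6,3] [18] [17] [17].

9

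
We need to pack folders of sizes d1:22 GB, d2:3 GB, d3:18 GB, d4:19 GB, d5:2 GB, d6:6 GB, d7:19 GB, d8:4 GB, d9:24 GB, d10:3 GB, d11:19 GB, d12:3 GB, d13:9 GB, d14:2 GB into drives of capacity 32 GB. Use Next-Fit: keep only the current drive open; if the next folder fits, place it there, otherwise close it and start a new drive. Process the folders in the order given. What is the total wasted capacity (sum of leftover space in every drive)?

Put d1 (22 GB) in drive 1; 10 GB remain.
Put d2 (3 GB) in drive 1; 7 GB remain.
Put d3 (18 GB) in drive 2; 14 GB remain.
Put d4 (19 GB) in drive 3; 13 GB remain.
Put d5 (2 GB) in drive 3; 11 GB remain.
Put d6 (6 GB) in drive 3; 5 GB remain.
Put d7 (19 GB) in drive 4; 13 GB remain.
Put d8 (4 GB) in drive 4; 9 GB remain.
Put d9 (24 GB) in drive 5; 8 GB remain.
Put d10 (3 GB) in drive 5; 5 GB remain.
Put d11 (19 GB) in drive 6; 13 GB remain.
Put d12 (3 GB) in drive 6; 10 GB remain.
Put d13 (9 GB) in drive 6; 1 GB remain.
Put d14 (2 GB) in drive 7; 30 GB remain.
7 drives × 32 GB = 224 GB; used 153 GB; unused 71 GB.

71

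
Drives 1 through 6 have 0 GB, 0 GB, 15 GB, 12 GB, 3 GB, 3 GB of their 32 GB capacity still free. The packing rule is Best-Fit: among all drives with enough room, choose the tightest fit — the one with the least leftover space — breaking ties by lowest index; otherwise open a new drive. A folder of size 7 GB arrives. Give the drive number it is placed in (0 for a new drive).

4

Drives with room: drive 3 (15 GB), drive 4 (12 GB).
Tightest fit is drive 4 with 12 GB free.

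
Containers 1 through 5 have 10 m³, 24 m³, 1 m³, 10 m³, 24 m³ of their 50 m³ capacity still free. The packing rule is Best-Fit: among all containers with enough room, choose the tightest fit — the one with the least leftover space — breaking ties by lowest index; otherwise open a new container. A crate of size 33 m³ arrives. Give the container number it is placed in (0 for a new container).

0

No container has ≥ 33 m³ free, so a new container is opened.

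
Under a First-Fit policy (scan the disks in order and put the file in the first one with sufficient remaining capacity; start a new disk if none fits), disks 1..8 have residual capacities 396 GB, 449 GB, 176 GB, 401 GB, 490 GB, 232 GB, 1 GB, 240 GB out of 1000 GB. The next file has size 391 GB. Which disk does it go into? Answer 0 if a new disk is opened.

1

Disks with room: disk 1 (396 GB), disk 2 (449 GB), disk 4 (401 GB), disk 5 (490 GB).
The first with room is disk 1.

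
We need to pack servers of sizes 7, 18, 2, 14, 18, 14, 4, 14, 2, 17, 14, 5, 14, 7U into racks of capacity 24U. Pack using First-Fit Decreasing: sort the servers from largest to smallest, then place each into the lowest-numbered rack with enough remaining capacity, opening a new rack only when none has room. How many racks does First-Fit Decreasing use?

Sorted descending: 18, 18, 17, 14, 14, 14, 14, 14, 7, 7, 5, 4, 2, 2.
Put 18U in rack 1; 6U remain.
Put 18U in rack 2; 6U remain.
Put 17U in rack 3; 7U remain.
Put 14U in rack 4; 10U remain.
Put 14U in rack 5; 10U remain.
Put 14U in rack 6; 10U remain.
Put 14U in rack 7; 10U remain.
Put 14U in rack 8; 10U remain.
Put 7U in rack 3; 0U remain.
Put 7U in rack 4; 3U remain.
Put 5U in rack 1; 1U remain.
Put 4U in rack 2; 2U remain.
Put 2U in rack 2; 0U remain.
Put 2U in rack 4; 1U remain.

8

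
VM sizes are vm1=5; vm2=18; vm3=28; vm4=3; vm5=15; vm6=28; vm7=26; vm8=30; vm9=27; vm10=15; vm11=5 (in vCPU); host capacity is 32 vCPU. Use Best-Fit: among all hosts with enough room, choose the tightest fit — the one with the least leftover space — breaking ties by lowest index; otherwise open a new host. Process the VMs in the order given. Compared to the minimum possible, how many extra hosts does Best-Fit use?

Best-Fit: [5,18] [28,3] [15,15] [28] [26] [30] [27,5] → 7 hosts.
Total size 200 vCPU; any packing needs at least ⌈200/32⌉ = 7 hosts.
So 7 is already optimal.

0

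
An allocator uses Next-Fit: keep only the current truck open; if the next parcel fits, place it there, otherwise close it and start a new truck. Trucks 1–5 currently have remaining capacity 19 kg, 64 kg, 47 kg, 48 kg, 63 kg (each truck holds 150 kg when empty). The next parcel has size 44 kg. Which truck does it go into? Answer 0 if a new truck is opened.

5

Next-Fit only looks at truck 5, which has 63 kg free.
44 kg fits there.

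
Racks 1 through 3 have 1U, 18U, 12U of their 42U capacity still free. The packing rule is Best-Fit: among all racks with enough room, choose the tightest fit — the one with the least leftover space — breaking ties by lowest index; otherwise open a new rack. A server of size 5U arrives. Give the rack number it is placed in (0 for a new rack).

3

Racks with room: rack 2 (18U), rack 3 (12U).
Tightest fit is rack 3 with 12U free.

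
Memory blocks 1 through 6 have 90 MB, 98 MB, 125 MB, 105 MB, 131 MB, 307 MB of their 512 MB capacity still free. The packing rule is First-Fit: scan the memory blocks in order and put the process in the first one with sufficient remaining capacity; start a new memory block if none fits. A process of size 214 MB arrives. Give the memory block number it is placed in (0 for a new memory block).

6

Memory blocks with room: memory block 6 (307 MB).
The first with room is memory block 6.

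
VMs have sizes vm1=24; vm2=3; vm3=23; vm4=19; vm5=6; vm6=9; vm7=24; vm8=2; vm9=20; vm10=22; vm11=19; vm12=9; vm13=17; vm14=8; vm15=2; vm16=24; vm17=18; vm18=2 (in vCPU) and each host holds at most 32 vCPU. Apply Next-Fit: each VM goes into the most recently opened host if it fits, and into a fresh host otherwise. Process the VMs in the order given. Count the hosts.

Put vm1 (24 vCPU) in host 1; 8 vCPU remain.
Put vm2 (3 vCPU) in host 1; 5 vCPU remain.
Put vm3 (23 vCPU) in host 2; 9 vCPU remain.
Put vm4 (19 vCPU) in host 3; 13 vCPU remain.
Put vm5 (6 vCPU) in host 3; 7 vCPU remain.
Put vm6 (9 vCPU) in host 4; 23 vCPU remain.
Put vm7 (24 vCPU) in host 5; 8 vCPU remain.
Put vm8 (2 vCPU) in host 5; 6 vCPU remain.
Put vm9 (20 vCPU) in host 6; 12 vCPU remain.
Put vm10 (22 vCPU) in host 7; 10 vCPU remain.
Put vm11 (19 vCPU) in host 8; 13 vCPU remain.
Put vm12 (9 vCPU) in host 8; 4 vCPU remain.
Put vm13 (17 vCPU) in host 9; 15 vCPU remain.
Put vm14 (8 vCPU) in host 9; 7 vCPU remain.
Put vm15 (2 vCPU) in host 9; 5 vCPU remain.
Put vm16 (24 vCPU) in host 10; 8 vCPU remain.
Put vm17 (18 vCPU) in host 11; 14 vCPU remain.
Put vm18 (2 vCPU) in host 11; 12 vCPU remain.
Final hosts: [24,3] [23] [19,6] [9] [24,2] [20] [22] [19,9] [17,8,2] [24] [18,2].

11 hosts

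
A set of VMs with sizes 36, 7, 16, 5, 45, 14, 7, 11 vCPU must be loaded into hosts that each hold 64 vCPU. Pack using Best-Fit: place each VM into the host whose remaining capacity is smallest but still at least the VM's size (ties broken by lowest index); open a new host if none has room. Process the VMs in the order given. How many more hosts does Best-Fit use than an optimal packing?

Best-Fit: [36,7,16,5] [45,14] [7,11] → 3 hosts.
Total size 141 vCPU; any packing needs at least ⌈141/64⌉ = 3 hosts.
So 3 is already optimal.

0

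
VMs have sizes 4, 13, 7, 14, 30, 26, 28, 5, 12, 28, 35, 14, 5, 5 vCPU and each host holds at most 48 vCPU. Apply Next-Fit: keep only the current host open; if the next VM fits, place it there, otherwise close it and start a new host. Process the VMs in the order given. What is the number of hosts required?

7

host 1: place 4 vCPU, 44 vCPU left
host 1: place 13 vCPU, 31 vCPU left
host 1: place 7 vCPU, 24 vCPU left
host 1: place 14 vCPU, 10 vCPU left
host 2: place 30 vCPU, 18 vCPU left
host 3: place 26 vCPU, 22 vCPU left
host 4: place 28 vCPU, 20 vCPU left
host 4: place 5 vCPU, 15 vCPU left
host 4: place 12 vCPU, 3 vCPU left
host 5: place 28 vCPU, 20 vCPU left
host 6: place 35 vCPU, 13 vCPU left
host 7: place 14 vCPU, 34 vCPU left
host 7: place 5 vCPU, 29 vCPU left
host 7: place 5 vCPU, 24 vCPU left
Final hosts: [4,13,7,14] [30] [26] [28,5,12] [28] [35] [14,5,5].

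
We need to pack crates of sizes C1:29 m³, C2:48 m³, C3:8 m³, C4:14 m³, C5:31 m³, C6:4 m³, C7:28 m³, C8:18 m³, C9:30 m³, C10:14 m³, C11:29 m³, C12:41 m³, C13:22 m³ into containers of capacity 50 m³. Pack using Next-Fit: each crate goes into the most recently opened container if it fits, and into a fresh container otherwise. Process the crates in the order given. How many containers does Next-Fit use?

9

container 1: place C1 (29 m³), 21 m³ left
container 2: place C2 (48 m³), 2 m³ left
container 3: place C3 (8 m³), 42 m³ left
container 3: place C4 (14 m³), 28 m³ left
container 4: place C5 (31 m³), 19 m³ left
container 4: place C6 (4 m³), 15 m³ left
container 5: place C7 (28 m³), 22 m³ left
container 5: place C8 (18 m³), 4 m³ left
container 6: place C9 (30 m³), 20 m³ left
container 6: place C10 (14 m³), 6 m³ left
container 7: place C11 (29 m³), 21 m³ left
container 8: place C12 (41 m³), 9 m³ left
container 9: place C13 (22 m³), 28 m³ left
Final containers: [29] [48] [8,14] [31,4] [28,18] [30,14] [29] [41] [22].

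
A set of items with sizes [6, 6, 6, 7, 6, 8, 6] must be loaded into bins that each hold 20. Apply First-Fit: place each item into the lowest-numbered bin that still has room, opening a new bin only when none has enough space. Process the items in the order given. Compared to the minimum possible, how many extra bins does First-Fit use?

0

First-Fit: [6,6,6] [7,6,6] [8] → 3 bins.
Total size 45; any packing needs at least ⌈45/20⌉ = 3 bins.
So 3 is already optimal.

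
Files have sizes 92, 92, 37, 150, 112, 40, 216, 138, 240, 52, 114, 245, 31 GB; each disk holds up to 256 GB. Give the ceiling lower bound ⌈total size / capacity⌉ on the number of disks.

Total size = 92 + 92 + 37 + 150 + 112 + 40 + 216 + 138 + 240 + 52 + 114 + 245 + 31 = 1559 GB.
⌈1559 / 256⌉ = 7.

7 disks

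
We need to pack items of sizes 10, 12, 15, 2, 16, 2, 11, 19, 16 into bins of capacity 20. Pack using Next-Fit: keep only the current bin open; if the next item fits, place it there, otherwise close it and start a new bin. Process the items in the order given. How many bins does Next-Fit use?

10 → bin 1 (remaining 10)
12 → bin 2 (remaining 8)
15 → bin 3 (remaining 5)
2 → bin 3 (remaining 3)
16 → bin 4 (remaining 4)
2 → bin 4 (remaining 2)
11 → bin 5 (remaining 9)
19 → bin 6 (remaining 1)
16 → bin 7 (remaining 4)

7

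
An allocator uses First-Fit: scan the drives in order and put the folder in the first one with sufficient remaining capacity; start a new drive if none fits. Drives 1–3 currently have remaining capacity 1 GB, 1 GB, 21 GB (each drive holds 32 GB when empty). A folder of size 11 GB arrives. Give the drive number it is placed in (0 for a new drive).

3

Drives with room: drive 3 (21 GB).
The first with room is drive 3.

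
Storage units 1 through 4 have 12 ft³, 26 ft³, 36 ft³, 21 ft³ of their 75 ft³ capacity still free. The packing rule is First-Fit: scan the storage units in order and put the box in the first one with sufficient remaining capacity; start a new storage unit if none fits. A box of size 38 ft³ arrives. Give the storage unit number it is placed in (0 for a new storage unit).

No storage unit has ≥ 38 ft³ free, so a new storage unit is opened.

0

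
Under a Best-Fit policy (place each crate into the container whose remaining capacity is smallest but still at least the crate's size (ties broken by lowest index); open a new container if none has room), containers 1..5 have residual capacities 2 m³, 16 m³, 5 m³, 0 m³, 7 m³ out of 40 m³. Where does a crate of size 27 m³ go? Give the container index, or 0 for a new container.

No container has ≥ 27 m³ free, so a new container is opened.

0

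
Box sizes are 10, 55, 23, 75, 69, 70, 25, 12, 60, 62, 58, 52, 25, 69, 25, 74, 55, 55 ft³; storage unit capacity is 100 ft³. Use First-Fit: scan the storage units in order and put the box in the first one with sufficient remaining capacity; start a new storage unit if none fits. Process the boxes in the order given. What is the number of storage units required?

10 ft³ → storage unit 1 (remaining 90 ft³)
55 ft³ → storage unit 1 (remaining 35 ft³)
23 ft³ → storage unit 1 (remaining 12 ft³)
75 ft³ → storage unit 2 (remaining 25 ft³)
69 ft³ → storage unit 3 (remaining 31 ft³)
70 ft³ → storage unit 4 (remaining 30 ft³)
25 ft³ → storage unit 2 (remaining 0 ft³)
12 ft³ → storage unit 1 (remaining 0 ft³)
60 ft³ → storage unit 5 (remaining 40 ft³)
62 ft³ → storage unit 6 (remaining 38 ft³)
58 ft³ → storage unit 7 (remaining 42 ft³)
52 ft³ → storage unit 8 (remaining 48 ft³)
25 ft³ → storage unit 3 (remaining 6 ft³)
69 ft³ → storage unit 9 (remaining 31 ft³)
25 ft³ → storage unit 4 (remaining 5 ft³)
74 ft³ → storage unit 10 (remaining 26 ft³)
55 ft³ → storage unit 11 (remaining 45 ft³)
55 ft³ → storage unit 12 (remaining 45 ft³)
Final storage units: [10,55,23,12] [75,25] [69,25] [70,25] [60] [62] [58] [52] [69] [74] [55] [55].

12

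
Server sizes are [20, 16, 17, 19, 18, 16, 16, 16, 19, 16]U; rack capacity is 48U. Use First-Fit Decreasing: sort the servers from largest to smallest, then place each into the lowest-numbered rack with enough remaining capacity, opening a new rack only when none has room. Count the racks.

Sorted descending: 20, 19, 19, 18, 17, 16, 16, 16, 16, 16.
Put 20U in rack 1; 28U remain.
Put 19U in rack 1; 9U remain.
Put 19U in rack 2; 29U remain.
Put 18U in rack 2; 11U remain.
Put 17U in rack 3; 31U remain.
Put 16U in rack 3; 15U remain.
Put 16U in rack 4; 32U remain.
Put 16U in rack 4; 16U remain.
Put 16U in rack 4; 0U remain.
Put 16U in rack 5; 32U remain.

5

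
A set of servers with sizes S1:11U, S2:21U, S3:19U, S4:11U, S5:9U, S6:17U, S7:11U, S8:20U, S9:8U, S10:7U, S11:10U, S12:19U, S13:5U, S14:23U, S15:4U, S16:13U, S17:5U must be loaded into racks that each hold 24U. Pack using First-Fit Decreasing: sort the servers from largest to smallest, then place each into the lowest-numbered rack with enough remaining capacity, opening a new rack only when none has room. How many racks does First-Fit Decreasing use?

Sorted descending: 23, 21, 20, 19, 19, 17, 13, 11, 11, 11, 10, 9, 8, 7, 5, 5, 4.
rack 1: place 23U, 1U left
rack 2: place 21U, 3U left
rack 3: place 20U, 4U left
rack 4: place 19U, 5U left
rack 5: place 19U, 5U left
rack 6: place 17U, 7U left
rack 7: place 13U, 11U left
rack 7: place 11U, 0U left
rack 8: place 11U, 13U left
rack 8: place 11U, 2U left
rack 9: place 10U, 14U left
rack 9: place 9U, 5U left
rack 10: place 8U, 16U left
rack 6: place 7U, 0U left
rack 4: place 5U, 0U left
rack 5: place 5U, 0U left
rack 3: place 4U, 0U left
Final racks: [23] [21] [20,4] [19,5] [19,5] [17,7] [13,11] [11,11] [10,9] [8].

10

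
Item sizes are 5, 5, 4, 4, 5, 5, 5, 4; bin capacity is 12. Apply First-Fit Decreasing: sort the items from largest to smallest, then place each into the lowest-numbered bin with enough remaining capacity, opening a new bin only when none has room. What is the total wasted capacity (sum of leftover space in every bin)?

Sorted descending: 5, 5, 5, 5, 5, 4, 4, 4.
Put 5 in bin 1; 7 remain.
Put 5 in bin 1; 2 remain.
Put 5 in bin 2; 7 remain.
Put 5 in bin 2; 2 remain.
Put 5 in bin 3; 7 remain.
Put 4 in bin 3; 3 remain.
Put 4 in bin 4; 8 remain.
Put 4 in bin 4; 4 remain.
4 bins × 12 = 48; used 37; unused 11.

11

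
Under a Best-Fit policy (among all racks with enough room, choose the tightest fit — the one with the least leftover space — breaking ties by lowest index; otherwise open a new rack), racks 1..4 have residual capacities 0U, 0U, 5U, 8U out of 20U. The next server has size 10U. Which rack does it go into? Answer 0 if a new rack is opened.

0

No rack has ≥ 10U free, so a new rack is opened.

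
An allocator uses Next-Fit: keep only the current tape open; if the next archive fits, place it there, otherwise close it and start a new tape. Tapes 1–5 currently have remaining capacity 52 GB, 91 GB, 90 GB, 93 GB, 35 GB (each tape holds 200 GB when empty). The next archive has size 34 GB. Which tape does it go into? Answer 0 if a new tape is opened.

5

Next-Fit only looks at tape 5, which has 35 GB free.
34 GB fits there.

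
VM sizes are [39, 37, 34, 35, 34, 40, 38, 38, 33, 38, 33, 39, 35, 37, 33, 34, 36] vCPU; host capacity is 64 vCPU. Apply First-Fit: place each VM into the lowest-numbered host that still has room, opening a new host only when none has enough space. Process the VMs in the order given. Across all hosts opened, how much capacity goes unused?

475

39 vCPU → host 1 (remaining 25 vCPU)
37 vCPU → host 2 (remaining 27 vCPU)
34 vCPU → host 3 (remaining 30 vCPU)
35 vCPU → host 4 (remaining 29 vCPU)
34 vCPU → host 5 (remaining 30 vCPU)
40 vCPU → host 6 (remaining 24 vCPU)
38 vCPU → host 7 (remaining 26 vCPU)
38 vCPU → host 8 (remaining 26 vCPU)
33 vCPU → host 9 (remaining 31 vCPU)
38 vCPU → host 10 (remaining 26 vCPU)
33 vCPU → host 11 (remaining 31 vCPU)
39 vCPU → host 12 (remaining 25 vCPU)
35 vCPU → host 13 (remaining 29 vCPU)
37 vCPU → host 14 (remaining 27 vCPU)
33 vCPU → host 15 (remaining 31 vCPU)
34 vCPU → host 16 (remaining 30 vCPU)
36 vCPU → host 17 (remaining 28 vCPU)
17 hosts × 64 vCPU = 1088 vCPU; used 613 vCPU; unused 475 vCPU.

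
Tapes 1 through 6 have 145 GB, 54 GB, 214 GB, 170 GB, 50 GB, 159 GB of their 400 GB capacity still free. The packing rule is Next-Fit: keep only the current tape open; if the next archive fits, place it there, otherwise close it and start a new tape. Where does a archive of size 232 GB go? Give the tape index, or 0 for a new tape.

Next-Fit only looks at tape 6, which has 159 GB free.
232 GB does not fit, so a new tape is opened.

0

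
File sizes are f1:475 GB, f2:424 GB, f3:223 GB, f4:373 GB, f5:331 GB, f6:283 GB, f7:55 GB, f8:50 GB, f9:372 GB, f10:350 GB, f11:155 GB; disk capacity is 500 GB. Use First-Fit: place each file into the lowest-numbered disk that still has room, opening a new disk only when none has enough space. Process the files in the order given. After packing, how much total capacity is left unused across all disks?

909

Put f1 (475 GB) in disk 1; 25 GB remain.
Put f2 (424 GB) in disk 2; 76 GB remain.
Put f3 (223 GB) in disk 3; 277 GB remain.
Put f4 (373 GB) in disk 4; 127 GB remain.
Put f5 (331 GB) in disk 5; 169 GB remain.
Put f6 (283 GB) in disk 6; 217 GB remain.
Put f7 (55 GB) in disk 2; 21 GB remain.
Put f8 (50 GB) in disk 3; 227 GB remain.
Put f9 (372 GB) in disk 7; 128 GB remain.
Put f10 (350 GB) in disk 8; 150 GB remain.
Put f11 (155 GB) in disk 3; 72 GB remain.
8 disks × 500 GB = 4000 GB; used 3091 GB; unused 909 GB.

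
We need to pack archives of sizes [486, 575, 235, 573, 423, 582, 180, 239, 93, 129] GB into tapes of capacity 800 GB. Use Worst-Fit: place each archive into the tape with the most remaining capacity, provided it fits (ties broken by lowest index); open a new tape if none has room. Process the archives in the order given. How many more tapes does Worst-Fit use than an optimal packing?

Worst-Fit: [486,235] [575] [573] [423,180] [582] [239,93,129] → 6 tapes.
Total size 3515 GB; any packing needs at least ⌈3515/800⌉ = 5 tapes.
An optimal packing achieves that bound: [582,180] [575,129,93] [573] [486,239] [423,235] → 5 tapes.
Excess: 6 − 5 = 1.

1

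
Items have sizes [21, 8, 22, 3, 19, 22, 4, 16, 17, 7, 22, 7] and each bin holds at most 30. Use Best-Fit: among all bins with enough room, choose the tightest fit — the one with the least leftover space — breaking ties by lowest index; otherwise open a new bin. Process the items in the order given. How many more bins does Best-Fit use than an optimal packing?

0

Best-Fit: [21,8] [22,3,4] [19] [22,7] [16] [17] [22,7] → 7 bins.
7 items exceed 15 (half the capacity), and no two of those can share a bin, so at least 7 bins are needed.
So 7 is already optimal.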